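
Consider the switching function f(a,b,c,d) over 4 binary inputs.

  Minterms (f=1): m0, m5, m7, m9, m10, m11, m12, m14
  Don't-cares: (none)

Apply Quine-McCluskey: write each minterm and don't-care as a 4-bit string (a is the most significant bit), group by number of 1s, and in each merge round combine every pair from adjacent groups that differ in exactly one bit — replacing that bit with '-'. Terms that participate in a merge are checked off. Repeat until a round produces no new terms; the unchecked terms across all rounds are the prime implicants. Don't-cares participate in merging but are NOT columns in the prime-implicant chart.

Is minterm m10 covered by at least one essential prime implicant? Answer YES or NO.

NO

size-2^0 implicants → 0000  0101(✓)  0111(✓)  1001(✓)  1010(✓)  1011(✓)  1100(✓)  1110(✓)
size-2^1 implicants → 01-1  1-10  10-1  101-  11-0
Unchecked terms (primes): 0000, 01-1, 1-10, 10-1, 101-, 11-0
Minterm coverage:
  m0 ⊆ 0000 [E]
  m5 ⊆ 01-1 [E]
  m7 ⊆ 01-1 [E]
  m9 ⊆ 10-1 [E]
  m10 ⊆ 1-10,101-
  m11 ⊆ 10-1,101-
  m12 ⊆ 11-0 [E]
  m14 ⊆ 1-10,11-0
E = {0000, 01-1, 10-1, 11-0}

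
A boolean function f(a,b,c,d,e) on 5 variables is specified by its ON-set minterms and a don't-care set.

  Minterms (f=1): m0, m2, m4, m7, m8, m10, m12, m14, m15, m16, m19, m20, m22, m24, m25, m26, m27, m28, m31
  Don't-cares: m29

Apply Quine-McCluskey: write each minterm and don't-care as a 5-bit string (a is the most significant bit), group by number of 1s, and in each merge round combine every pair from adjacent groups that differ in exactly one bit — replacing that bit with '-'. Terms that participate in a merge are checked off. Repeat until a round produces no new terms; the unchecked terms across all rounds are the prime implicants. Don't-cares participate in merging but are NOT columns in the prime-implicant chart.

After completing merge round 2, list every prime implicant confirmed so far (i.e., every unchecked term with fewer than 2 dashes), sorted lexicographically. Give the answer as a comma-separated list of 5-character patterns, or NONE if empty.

-1111, 0-111, 0111-, 1-011, 101-0

[col 0] 00000*, 00010*, 00100*, 00111*, 01000*, 01010*, 01100*, 01110*, 01111*, 10000*, 10011*, 10100*, 10110*, 11000*, 11001*, 11010*, 11011*, 11100*, 11101*, 11111*
[col 1] -0000*, -0100*, -1000*, -1010*, -1100*, -1111, 0-000*, 0-010*, 0-100*, 0-111, 00-00*, 000-0*, 01-00*, 01-10*, 010-0*, 011-0*, 0111-, 1-000*, 1-011, 1-100*, 10-00*, 101-0, 11-00*, 11-01*, 11-11*, 110-0*, 110-1*, 1100-*, 1101-*, 111-1*, 1110-*
[col 2] --000*, --100*, -0-00*, -1-00*, -10-0, 0--00*, 0-0-0, 01--0, 1--00*, 11--1, 11-0-, 110--
[col 3] ---00
Prime implicants: ---00, -10-0, -1111, 0-0-0, 0-111, 01--0, 0111-, 1-011, 101-0, 11--1, 11-0-, 110--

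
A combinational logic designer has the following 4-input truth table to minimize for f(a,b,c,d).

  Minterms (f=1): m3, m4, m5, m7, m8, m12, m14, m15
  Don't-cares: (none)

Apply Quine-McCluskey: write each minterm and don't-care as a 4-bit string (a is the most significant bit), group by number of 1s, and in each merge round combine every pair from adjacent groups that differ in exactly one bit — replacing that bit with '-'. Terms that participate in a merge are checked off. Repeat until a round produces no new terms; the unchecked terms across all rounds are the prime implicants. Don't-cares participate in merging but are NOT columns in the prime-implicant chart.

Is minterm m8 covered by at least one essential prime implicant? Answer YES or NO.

YES

[col 0] 0011*, 0100*, 0101*, 0111*, 1000*, 1100*, 1110*, 1111*
[col 1] -100, -111, 0-11, 01-1, 010-, 1-00, 11-0, 111-
Prime implicants: -100, -111, 0-11, 01-1, 010-, 1-00, 11-0, 111-
PI chart (minterm → PIs covering it):
  3 | 0-11  (sole → essential)
  4 | -100,010-
  5 | 01-1,010-
  7 | -111,0-11,01-1
  8 | 1-00  (sole → essential)
  12 | -100,1-00,11-0
  14 | 11-0,111-
  15 | -111,111-
Essential prime implicants: 0-11, 1-00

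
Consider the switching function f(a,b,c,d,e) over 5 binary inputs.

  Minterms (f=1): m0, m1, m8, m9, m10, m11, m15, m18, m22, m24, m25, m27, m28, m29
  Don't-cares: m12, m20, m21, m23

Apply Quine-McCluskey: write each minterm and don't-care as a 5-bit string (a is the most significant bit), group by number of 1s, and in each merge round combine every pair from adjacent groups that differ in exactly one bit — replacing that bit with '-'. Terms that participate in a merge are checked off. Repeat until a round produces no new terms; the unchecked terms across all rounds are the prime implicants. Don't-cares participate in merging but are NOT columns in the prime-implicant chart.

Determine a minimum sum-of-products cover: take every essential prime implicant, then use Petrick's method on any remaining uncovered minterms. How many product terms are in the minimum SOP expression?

[col 0] 00000*, 00001*, 01000*, 01001*, 01010*, 01011*, 01100*, 01111*, 10010*, 10100*, 10101*, 10110*, 10111*, 11000*, 11001*, 11011*, 11100*, 11101*
[col 1] -1000*, -1001*, -1011*, -1100*, 0-000*, 0-001*, 0000-*, 01-00*, 01-11, 010-0*, 010-1*, 0100-*, 0101-*, 1-100*, 1-101*, 10-10, 101-0*, 101-1*, 1010-*, 1011-*, 11-00*, 11-01*, 110-1*, 1100-*, 1110-*
[col 2] -1-00, -10-1, -100-, 0-00-, 010--, 1-10-, 101--, 11-0-
Prime implicants: -1-00, -10-1, -100-, 0-00-, 01-11, 010--, 1-10-, 10-10, 101--, 11-0-
PI chart (minterm → PIs covering it):
  0 | 0-00-  (sole → essential)
  1 | 0-00-  (sole → essential)
  8 | -1-00,-100-,0-00-,010--
  9 | -10-1,-100-,0-00-,010--
  10 | 010--  (sole → essential)
  11 | -10-1,01-11,010--
  15 | 01-11  (sole → essential)
  18 | 10-10  (sole → essential)
  22 | 10-10,101--
  24 | -1-00,-100-,11-0-
  25 | -10-1,-100-,11-0-
  27 | -10-1  (sole → essential)
  28 | -1-00,1-10-,11-0-
  29 | 1-10-,11-0-
Essential prime implicants: -10-1, 0-00-, 01-11, 010--, 10-10
Petrick residual → 11-0-
Minimum SOP uses 6 PIs: bc'e + a'c'd' + a'bde + a'bc' + ab'de' + abd'

6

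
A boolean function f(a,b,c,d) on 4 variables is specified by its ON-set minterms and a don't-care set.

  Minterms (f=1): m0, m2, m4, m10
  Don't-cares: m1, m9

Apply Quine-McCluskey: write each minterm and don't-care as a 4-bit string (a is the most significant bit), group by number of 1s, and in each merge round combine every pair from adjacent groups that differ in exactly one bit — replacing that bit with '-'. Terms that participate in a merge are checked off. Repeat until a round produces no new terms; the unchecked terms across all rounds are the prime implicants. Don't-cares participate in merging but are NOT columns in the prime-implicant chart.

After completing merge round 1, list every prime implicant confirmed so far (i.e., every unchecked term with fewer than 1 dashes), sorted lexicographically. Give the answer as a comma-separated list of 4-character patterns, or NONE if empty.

NONE

[col 0] 0000*, 0001*, 0010*, 0100*, 1001*, 1010*
[col 1] -001, -010, 0-00, 00-0, 000-
Prime implicants: -001, -010, 0-00, 00-0, 000-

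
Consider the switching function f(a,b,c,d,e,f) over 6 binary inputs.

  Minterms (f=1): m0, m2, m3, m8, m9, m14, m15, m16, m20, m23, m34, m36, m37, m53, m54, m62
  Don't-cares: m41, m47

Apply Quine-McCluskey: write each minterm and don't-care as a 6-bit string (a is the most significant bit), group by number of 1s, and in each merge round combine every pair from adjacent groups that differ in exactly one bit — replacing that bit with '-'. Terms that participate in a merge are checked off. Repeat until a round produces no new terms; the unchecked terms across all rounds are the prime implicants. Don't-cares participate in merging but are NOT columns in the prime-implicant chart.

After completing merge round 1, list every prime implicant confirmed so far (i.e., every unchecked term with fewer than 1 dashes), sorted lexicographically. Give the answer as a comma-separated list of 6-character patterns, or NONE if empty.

[col 0] 000000*, 000010*, 000011*, 001000*, 001001*, 001110*, 001111*, 010000*, 010100*, 010111, 100010*, 100100*, 100101*, 101001*, 101111*, 110101*, 110110*, 111110*
[col 1] -00010, -01001, -01111, 0-0000, 00-000, 0000-0, 00001-, 00100-, 00111-, 010-00, 1-0101, 10010-, 11-110
Prime implicants: -00010, -01001, -01111, 0-0000, 00-000, 0000-0, 00001-, 00100-, 00111-, 010-00, 010111, 1-0101, 10010-, 11-110

010111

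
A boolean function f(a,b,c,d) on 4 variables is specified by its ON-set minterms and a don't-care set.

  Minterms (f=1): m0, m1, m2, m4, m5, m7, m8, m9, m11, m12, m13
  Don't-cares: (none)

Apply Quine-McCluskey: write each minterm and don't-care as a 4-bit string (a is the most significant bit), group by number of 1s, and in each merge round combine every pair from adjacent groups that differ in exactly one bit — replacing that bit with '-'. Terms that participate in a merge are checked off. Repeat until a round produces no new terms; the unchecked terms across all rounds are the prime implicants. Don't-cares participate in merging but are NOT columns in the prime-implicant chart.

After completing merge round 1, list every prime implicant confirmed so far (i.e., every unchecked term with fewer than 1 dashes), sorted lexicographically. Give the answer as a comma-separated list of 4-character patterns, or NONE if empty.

NONE

size-2^0 implicants → 0000(✓)  0001(✓)  0010(✓)  0100(✓)  0101(✓)  0111(✓)  1000(✓)  1001(✓)  1011(✓)  1100(✓)  1101(✓)
size-2^1 implicants → -000(✓)  -001(✓)  -100(✓)  -101(✓)  0-00(✓)  0-01(✓)  00-0  000-(✓)  01-1  010-(✓)  1-00(✓)  1-01(✓)  10-1  100-(✓)  110-(✓)
size-2^2 implicants → --00(✓)  --01(✓)  -00-(✓)  -10-(✓)  0-0-(✓)  1-0-(✓)
size-2^3 implicants → --0-
Unchecked terms (primes): --0-, 00-0, 01-1, 10-1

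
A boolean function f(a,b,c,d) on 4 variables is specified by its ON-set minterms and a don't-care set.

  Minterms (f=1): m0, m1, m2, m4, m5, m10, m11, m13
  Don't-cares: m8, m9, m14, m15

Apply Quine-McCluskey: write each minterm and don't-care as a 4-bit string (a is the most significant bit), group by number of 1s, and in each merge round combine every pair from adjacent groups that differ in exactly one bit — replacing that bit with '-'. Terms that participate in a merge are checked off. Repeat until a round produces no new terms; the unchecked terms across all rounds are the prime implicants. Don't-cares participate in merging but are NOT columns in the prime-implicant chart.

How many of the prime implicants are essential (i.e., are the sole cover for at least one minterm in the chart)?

2

[col 0] 0000*, 0001*, 0010*, 0100*, 0101*, 1000*, 1001*, 1010*, 1011*, 1101*, 1110*, 1111*
[col 1] -000*, -001*, -010*, -101*, 0-00*, 0-01*, 00-0*, 000-*, 010-*, 1-01*, 1-10*, 1-11*, 10-0*, 10-1*, 100-*, 101-*, 11-1*, 111-*
[col 2] --01, -0-0, -00-, 0-0-, 1--1, 1-1-, 10--
Prime implicants: --01, -0-0, -00-, 0-0-, 1--1, 1-1-, 10--
PI chart (minterm → PIs covering it):
  0 | -0-0,-00-,0-0-
  1 | --01,-00-,0-0-
  2 | -0-0  (sole → essential)
  4 | 0-0-  (sole → essential)
  5 | --01,0-0-
  10 | -0-0,1-1-,10--
  11 | 1--1,1-1-,10--
  13 | --01,1--1
Essential prime implicants: -0-0, 0-0-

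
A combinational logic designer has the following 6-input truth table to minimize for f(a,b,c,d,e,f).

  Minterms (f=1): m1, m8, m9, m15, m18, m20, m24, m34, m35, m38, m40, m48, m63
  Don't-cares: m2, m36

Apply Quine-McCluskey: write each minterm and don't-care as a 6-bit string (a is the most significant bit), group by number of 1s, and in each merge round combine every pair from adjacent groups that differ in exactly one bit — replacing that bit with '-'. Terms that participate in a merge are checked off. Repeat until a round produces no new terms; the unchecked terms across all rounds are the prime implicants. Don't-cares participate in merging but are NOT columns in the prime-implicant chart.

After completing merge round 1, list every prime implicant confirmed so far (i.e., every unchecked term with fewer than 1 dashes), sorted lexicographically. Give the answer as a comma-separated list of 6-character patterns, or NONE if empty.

[col 0] 000001*, 000010*, 001000*, 001001*, 001111, 010010*, 010100, 011000*, 100010*, 100011*, 100100*, 100110*, 101000*, 110000, 111111
[col 1] -00010, -01000, 0-0010, 0-1000, 00-001, 00100-, 100-10, 10001-, 1001-0
Prime implicants: -00010, -01000, 0-0010, 0-1000, 00-001, 00100-, 001111, 010100, 100-10, 10001-, 1001-0, 110000, 111111

001111, 010100, 110000, 111111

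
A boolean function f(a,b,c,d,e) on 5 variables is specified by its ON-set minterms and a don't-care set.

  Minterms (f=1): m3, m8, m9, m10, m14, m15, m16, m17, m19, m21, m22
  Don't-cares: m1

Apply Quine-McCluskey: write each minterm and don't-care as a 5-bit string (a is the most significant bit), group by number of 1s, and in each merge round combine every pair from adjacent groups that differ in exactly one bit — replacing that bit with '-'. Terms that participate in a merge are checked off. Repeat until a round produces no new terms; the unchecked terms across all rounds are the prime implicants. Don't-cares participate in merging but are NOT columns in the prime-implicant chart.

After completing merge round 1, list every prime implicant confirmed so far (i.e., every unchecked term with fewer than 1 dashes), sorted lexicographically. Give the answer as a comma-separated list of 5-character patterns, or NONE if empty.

10110

size-2^0 implicants → 00001(✓)  00011(✓)  01000(✓)  01001(✓)  01010(✓)  01110(✓)  01111(✓)  10000(✓)  10001(✓)  10011(✓)  10101(✓)  10110
size-2^1 implicants → -0001(✓)  -0011(✓)  0-001  000-1(✓)  01-10  010-0  0100-  0111-  10-01  100-1(✓)  1000-
size-2^2 implicants → -00-1
Unchecked terms (primes): -00-1, 0-001, 01-10, 010-0, 0100-, 0111-, 10-01, 1000-, 10110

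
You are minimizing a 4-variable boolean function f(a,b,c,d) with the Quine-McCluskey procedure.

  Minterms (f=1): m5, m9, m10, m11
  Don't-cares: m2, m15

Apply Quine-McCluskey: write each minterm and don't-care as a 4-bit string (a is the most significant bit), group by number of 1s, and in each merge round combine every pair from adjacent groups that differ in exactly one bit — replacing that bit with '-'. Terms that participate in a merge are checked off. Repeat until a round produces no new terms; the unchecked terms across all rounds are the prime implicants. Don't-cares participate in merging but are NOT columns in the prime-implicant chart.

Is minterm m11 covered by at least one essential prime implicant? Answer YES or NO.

Round 0: 0010✓ 0101 1001✓ 1010✓ 1011✓ 1111✓
Round 1: -010 1-11 10-1 101-
PIs = {-010, 0101, 1-11, 10-1, 101-}
Coverage chart:
  m5: 0101 ←essential
  m9: 10-1 ←essential
  m10: -010,101-
  m11: 1-11,10-1,101-
Essential: 0101, 10-1

YES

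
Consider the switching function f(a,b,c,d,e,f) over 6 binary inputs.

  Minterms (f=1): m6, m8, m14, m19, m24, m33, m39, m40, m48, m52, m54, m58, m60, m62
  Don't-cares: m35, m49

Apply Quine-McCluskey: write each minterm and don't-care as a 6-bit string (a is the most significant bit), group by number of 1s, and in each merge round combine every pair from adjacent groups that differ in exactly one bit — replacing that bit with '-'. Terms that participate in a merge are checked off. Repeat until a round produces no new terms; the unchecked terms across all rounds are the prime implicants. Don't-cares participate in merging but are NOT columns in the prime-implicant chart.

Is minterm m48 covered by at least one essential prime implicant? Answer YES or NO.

NO

size-2^0 implicants → 000110(✓)  001000(✓)  001110(✓)  010011  011000(✓)  100001(✓)  100011(✓)  100111(✓)  101000(✓)  110000(✓)  110001(✓)  110100(✓)  110110(✓)  111010(✓)  111100(✓)  111110(✓)
size-2^1 implicants → -01000  0-1000  00-110  1-0001  100-11  1000-1  11-100(✓)  11-110(✓)  110-00  11000-  1101-0(✓)  111-10  1111-0(✓)
size-2^2 implicants → 11-1-0
Unchecked terms (primes): -01000, 0-1000, 00-110, 010011, 1-0001, 100-11, 1000-1, 11-1-0, 110-00, 11000-, 111-10
Minterm coverage:
  m6 ⊆ 00-110 [E]
  m8 ⊆ -01000,0-1000
  m14 ⊆ 00-110 [E]
  m19 ⊆ 010011 [E]
  m24 ⊆ 0-1000 [E]
  m33 ⊆ 1-0001,1000-1
  m39 ⊆ 100-11 [E]
  m40 ⊆ -01000 [E]
  m48 ⊆ 110-00,11000-
  m52 ⊆ 11-1-0,110-00
  m54 ⊆ 11-1-0 [E]
  m58 ⊆ 111-10 [E]
  m60 ⊆ 11-1-0 [E]
  m62 ⊆ 11-1-0,111-10
E = {-01000, 0-1000, 00-110, 010011, 100-11, 11-1-0, 111-10}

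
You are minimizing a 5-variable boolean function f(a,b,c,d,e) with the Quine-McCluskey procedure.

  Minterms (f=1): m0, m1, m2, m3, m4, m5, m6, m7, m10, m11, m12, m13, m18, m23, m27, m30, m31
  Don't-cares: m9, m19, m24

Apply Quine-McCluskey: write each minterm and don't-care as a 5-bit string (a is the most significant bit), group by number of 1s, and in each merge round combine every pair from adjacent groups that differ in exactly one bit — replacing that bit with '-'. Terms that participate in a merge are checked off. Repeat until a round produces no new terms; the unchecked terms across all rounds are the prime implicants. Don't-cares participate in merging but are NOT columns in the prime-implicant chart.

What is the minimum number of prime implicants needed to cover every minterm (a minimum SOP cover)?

6

[col 0] 00000*, 00001*, 00010*, 00011*, 00100*, 00101*, 00110*, 00111*, 01001*, 01010*, 01011*, 01100*, 01101*, 10010*, 10011*, 10111*, 11000, 11011*, 11110*, 11111*
[col 1] -0010*, -0011*, -0111*, -1011*, 0-001*, 0-010*, 0-011*, 0-100*, 0-101*, 00-00*, 00-01*, 00-10*, 00-11*, 000-0*, 000-1*, 0000-*, 0001-*, 001-0*, 001-1*, 0010-*, 0011-*, 01-01*, 010-1*, 0101-*, 0110-*, 1-011*, 1-111*, 10-11*, 1001-*, 11-11*, 1111-
[col 2] --011, -0-11, -001-, 0--01, 0-0-1, 0-01-, 0-10-, 00--0*, 00--1*, 00-0-*, 00-1-*, 000--*, 001--*, 1--11
[col 3] 00---
Prime implicants: --011, -0-11, -001-, 0--01, 0-0-1, 0-01-, 0-10-, 00---, 1--11, 11000, 1111-
PI chart (minterm → PIs covering it):
  0 | 00---  (sole → essential)
  1 | 0--01,0-0-1,00---
  2 | -001-,0-01-,00---
  3 | --011,-0-11,-001-,0-0-1,0-01-,00---
  4 | 0-10-,00---
  5 | 0--01,0-10-,00---
  6 | 00---  (sole → essential)
  7 | -0-11,00---
  10 | 0-01-  (sole → essential)
  11 | --011,0-0-1,0-01-
  12 | 0-10-  (sole → essential)
  13 | 0--01,0-10-
  18 | -001-  (sole → essential)
  23 | -0-11,1--11
  27 | --011,1--11
  30 | 1111-  (sole → essential)
  31 | 1--11,1111-
Essential prime implicants: -001-, 0-01-, 0-10-, 00---, 1111-
Petrick residual → 1--11
Minimum SOP uses 6 PIs: b'c'd + a'c'd + a'cd' + a'b' + ade + abcd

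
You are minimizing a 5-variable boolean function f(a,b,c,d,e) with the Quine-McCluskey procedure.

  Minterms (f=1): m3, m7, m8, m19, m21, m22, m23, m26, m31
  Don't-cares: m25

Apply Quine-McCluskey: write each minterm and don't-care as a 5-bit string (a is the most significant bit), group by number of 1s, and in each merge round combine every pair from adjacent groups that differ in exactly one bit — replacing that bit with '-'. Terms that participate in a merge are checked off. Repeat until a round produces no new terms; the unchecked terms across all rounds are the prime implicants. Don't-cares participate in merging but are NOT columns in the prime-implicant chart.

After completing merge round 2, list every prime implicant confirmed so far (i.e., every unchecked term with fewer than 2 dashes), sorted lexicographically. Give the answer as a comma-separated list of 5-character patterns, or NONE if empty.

01000, 1-111, 101-1, 1011-, 11001, 11010

size-2^0 implicants → 00011(✓)  00111(✓)  01000  10011(✓)  10101(✓)  10110(✓)  10111(✓)  11001  11010  11111(✓)
size-2^1 implicants → -0011(✓)  -0111(✓)  00-11(✓)  1-111  10-11(✓)  101-1  1011-
size-2^2 implicants → -0-11
Unchecked terms (primes): -0-11, 01000, 1-111, 101-1, 1011-, 11001, 11010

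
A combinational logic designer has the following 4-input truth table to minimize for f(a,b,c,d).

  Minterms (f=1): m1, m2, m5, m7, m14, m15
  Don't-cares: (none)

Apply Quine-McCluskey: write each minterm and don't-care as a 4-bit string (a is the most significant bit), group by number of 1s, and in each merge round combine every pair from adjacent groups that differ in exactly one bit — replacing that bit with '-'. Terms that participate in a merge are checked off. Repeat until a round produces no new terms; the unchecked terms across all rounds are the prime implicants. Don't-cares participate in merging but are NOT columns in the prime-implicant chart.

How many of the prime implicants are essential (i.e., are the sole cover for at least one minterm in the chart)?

3

[col 0] 0001*, 0010, 0101*, 0111*, 1110*, 1111*
[col 1] -111, 0-01, 01-1, 111-
Prime implicants: -111, 0-01, 0010, 01-1, 111-
PI chart (minterm → PIs covering it):
  1 | 0-01  (sole → essential)
  2 | 0010  (sole → essential)
  5 | 0-01,01-1
  7 | -111,01-1
  14 | 111-  (sole → essential)
  15 | -111,111-
Essential prime implicants: 0-01, 0010, 111-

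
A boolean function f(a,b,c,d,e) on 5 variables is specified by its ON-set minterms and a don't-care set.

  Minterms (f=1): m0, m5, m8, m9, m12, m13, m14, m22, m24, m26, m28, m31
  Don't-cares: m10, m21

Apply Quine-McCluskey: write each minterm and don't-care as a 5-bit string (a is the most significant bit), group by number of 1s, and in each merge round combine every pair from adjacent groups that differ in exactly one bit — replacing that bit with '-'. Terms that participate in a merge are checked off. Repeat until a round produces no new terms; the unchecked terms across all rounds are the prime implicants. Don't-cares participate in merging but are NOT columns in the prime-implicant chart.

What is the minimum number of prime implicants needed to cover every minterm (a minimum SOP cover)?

Round 0: 00000✓ 00101✓ 01000✓ 01001✓ 01010✓ 01100✓ 01101✓ 01110✓ 10101✓ 10110 11000✓ 11010✓ 11100✓ 11111
Round 1: -0101 -1000✓ -1010✓ -1100✓ 0-000 0-101 01-00✓ 01-01✓ 01-10✓ 010-0✓ 0100-✓ 011-0✓ 0110-✓ 11-00✓ 110-0✓
Round 2: -1-00 -10-0 01--0 01-0-
PIs = {-0101, -1-00, -10-0, 0-000, 0-101, 01--0, 01-0-, 10110, 11111}
Coverage chart:
  m0: 0-000 ←essential
  m5: -0101,0-101
  m8: -1-00,-10-0,0-000,01--0,01-0-
  m9: 01-0- ←essential
  m12: -1-00,01--0,01-0-
  m13: 0-101,01-0-
  m14: 01--0 ←essential
  m22: 10110 ←essential
  m24: -1-00,-10-0
  m26: -10-0 ←essential
  m28: -1-00 ←essential
  m31: 11111 ←essential
Essential: -1-00, -10-0, 0-000, 01--0, 01-0-, 10110, 11111
Petrick residual → -0101
Min cover (8 terms): b'cd'e + bd'e' + bc'e' + a'c'd'e' + a'be' + a'bd' + ab'cde' + abcde

8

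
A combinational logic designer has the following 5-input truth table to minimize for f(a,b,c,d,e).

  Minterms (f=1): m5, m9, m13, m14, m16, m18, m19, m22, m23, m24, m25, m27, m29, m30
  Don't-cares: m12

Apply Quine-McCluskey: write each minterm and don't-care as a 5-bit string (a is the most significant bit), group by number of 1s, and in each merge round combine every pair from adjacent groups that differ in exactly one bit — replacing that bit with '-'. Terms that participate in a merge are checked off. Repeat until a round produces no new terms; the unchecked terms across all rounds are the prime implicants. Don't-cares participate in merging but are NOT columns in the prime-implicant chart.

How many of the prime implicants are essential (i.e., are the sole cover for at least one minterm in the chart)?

3

size-2^0 implicants → 00101(✓)  01001(✓)  01100(✓)  01101(✓)  01110(✓)  10000(✓)  10010(✓)  10011(✓)  10110(✓)  10111(✓)  11000(✓)  11001(✓)  11011(✓)  11101(✓)  11110(✓)
size-2^1 implicants → -1001(✓)  -1101(✓)  -1110  0-101  01-01(✓)  011-0  0110-  1-000  1-011  1-110  10-10(✓)  10-11(✓)  100-0  1001-(✓)  1011-(✓)  11-01(✓)  110-1  1100-
size-2^2 implicants → -1-01  10-1-
Unchecked terms (primes): -1-01, -1110, 0-101, 011-0, 0110-, 1-000, 1-011, 1-110, 10-1-, 100-0, 110-1, 1100-
Minterm coverage:
  m5 ⊆ 0-101 [E]
  m9 ⊆ -1-01 [E]
  m13 ⊆ -1-01,0-101,0110-
  m14 ⊆ -1110,011-0
  m16 ⊆ 1-000,100-0
  m18 ⊆ 10-1-,100-0
  m19 ⊆ 1-011,10-1-
  m22 ⊆ 1-110,10-1-
  m23 ⊆ 10-1- [E]
  m24 ⊆ 1-000,1100-
  m25 ⊆ -1-01,110-1,1100-
  m27 ⊆ 1-011,110-1
  m29 ⊆ -1-01 [E]
  m30 ⊆ -1110,1-110
E = {-1-01, 0-101, 10-1-}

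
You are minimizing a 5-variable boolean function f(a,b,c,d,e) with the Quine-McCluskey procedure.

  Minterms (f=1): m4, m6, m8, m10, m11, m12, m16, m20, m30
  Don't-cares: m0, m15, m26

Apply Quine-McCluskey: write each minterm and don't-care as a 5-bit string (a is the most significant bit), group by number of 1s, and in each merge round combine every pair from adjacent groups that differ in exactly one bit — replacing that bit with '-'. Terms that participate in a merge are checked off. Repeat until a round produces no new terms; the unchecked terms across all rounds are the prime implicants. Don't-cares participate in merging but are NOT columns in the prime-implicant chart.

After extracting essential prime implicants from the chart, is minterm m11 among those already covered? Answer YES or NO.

NO

[col 0] 00000*, 00100*, 00110*, 01000*, 01010*, 01011*, 01100*, 01111*, 10000*, 10100*, 11010*, 11110*
[col 1] -0000*, -0100*, -1010, 0-000*, 0-100*, 00-00*, 001-0, 01-00*, 01-11, 010-0, 0101-, 10-00*, 11-10
[col 2] -0-00, 0--00
Prime implicants: -0-00, -1010, 0--00, 001-0, 01-11, 010-0, 0101-, 11-10
PI chart (minterm → PIs covering it):
  4 | -0-00,0--00,001-0
  6 | 001-0  (sole → essential)
  8 | 0--00,010-0
  10 | -1010,010-0,0101-
  11 | 01-11,0101-
  12 | 0--00  (sole → essential)
  16 | -0-00  (sole → essential)
  20 | -0-00  (sole → essential)
  30 | 11-10  (sole → essential)
Essential prime implicants: -0-00, 0--00, 001-0, 11-10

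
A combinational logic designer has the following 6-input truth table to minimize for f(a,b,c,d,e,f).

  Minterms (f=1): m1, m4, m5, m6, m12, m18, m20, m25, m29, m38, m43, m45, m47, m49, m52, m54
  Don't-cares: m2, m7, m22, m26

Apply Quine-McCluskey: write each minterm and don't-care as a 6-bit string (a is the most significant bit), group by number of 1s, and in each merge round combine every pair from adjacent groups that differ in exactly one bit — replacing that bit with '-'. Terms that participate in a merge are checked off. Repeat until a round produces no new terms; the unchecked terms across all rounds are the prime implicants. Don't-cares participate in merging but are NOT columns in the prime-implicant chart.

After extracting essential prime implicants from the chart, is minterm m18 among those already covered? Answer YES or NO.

size-2^0 implicants → 000001(✓)  000010(✓)  000100(✓)  000101(✓)  000110(✓)  000111(✓)  001100(✓)  010010(✓)  010100(✓)  010110(✓)  011001(✓)  011010(✓)  011101(✓)  100110(✓)  101011(✓)  101101(✓)  101111(✓)  110001  110100(✓)  110110(✓)
size-2^1 implicants → -00110(✓)  -10100(✓)  -10110(✓)  0-0010(✓)  0-0100(✓)  0-0110(✓)  00-100  000-01  000-10(✓)  0001-0(✓)  0001-1(✓)  00010-(✓)  00011-(✓)  01-010  010-10(✓)  0101-0(✓)  011-01  1-0110(✓)  101-11  1011-1  1101-0(✓)
size-2^2 implicants → --0110  -101-0  0-0-10  0-01-0  0001--
Unchecked terms (primes): --0110, -101-0, 0-0-10, 0-01-0, 00-100, 000-01, 0001--, 01-010, 011-01, 101-11, 1011-1, 110001
Minterm coverage:
  m1 ⊆ 000-01 [E]
  m4 ⊆ 0-01-0,00-100,0001--
  m5 ⊆ 000-01,0001--
  m6 ⊆ --0110,0-0-10,0-01-0,0001--
  m12 ⊆ 00-100 [E]
  m18 ⊆ 0-0-10,01-010
  m20 ⊆ -101-0,0-01-0
  m25 ⊆ 011-01 [E]
  m29 ⊆ 011-01 [E]
  m38 ⊆ --0110 [E]
  m43 ⊆ 101-11 [E]
  m45 ⊆ 1011-1 [E]
  m47 ⊆ 101-11,1011-1
  m49 ⊆ 110001 [E]
  m52 ⊆ -101-0 [E]
  m54 ⊆ --0110,-101-0
E = {--0110, -101-0, 00-100, 000-01, 011-01, 101-11, 1011-1, 110001}

NO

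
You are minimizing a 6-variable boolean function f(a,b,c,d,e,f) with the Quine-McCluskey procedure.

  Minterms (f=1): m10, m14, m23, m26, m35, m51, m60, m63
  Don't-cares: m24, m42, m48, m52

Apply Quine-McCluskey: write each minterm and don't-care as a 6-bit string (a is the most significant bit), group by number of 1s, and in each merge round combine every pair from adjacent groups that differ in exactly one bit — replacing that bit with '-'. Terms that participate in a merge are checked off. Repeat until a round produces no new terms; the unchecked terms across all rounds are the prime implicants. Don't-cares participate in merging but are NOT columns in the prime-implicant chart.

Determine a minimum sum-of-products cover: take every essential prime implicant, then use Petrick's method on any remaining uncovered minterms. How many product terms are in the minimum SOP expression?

Round 0: 001010✓ 001110✓ 010111 011000✓ 011010✓ 100011✓ 101010✓ 110000✓ 110011✓ 110100✓ 111100✓ 111111
Round 1: -01010 0-1010 001-10 0110-0 1-0011 11-100 110-00
PIs = {-01010, 0-1010, 001-10, 010111, 0110-0, 1-0011, 11-100, 110-00, 111111}
Coverage chart:
  m10: -01010,0-1010,001-10
  m14: 001-10 ←essential
  m23: 010111 ←essential
  m26: 0-1010,0110-0
  m35: 1-0011 ←essential
  m51: 1-0011 ←essential
  m60: 11-100 ←essential
  m63: 111111 ←essential
Essential: 001-10, 010111, 1-0011, 11-100, 111111
Petrick residual → 0-1010
Min cover (6 terms): a'cd'ef' + a'b'cef' + a'bc'def + ac'd'ef + abde'f' + abcdef

6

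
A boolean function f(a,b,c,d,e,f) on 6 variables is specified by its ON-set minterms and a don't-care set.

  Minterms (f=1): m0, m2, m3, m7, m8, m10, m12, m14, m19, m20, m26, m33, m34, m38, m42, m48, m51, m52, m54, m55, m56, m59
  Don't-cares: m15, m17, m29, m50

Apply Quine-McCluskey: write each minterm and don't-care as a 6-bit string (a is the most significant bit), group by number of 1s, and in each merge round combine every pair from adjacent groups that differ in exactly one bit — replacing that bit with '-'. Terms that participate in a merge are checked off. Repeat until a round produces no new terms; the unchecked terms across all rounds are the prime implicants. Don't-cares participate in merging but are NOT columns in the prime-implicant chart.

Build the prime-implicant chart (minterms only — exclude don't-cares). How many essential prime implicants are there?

size-2^0 implicants → 000000(✓)  000010(✓)  000011(✓)  000111(✓)  001000(✓)  001010(✓)  001100(✓)  001110(✓)  001111(✓)  010001(✓)  010011(✓)  010100(✓)  011010(✓)  011101  100001  100010(✓)  100110(✓)  101010(✓)  110000(✓)  110010(✓)  110011(✓)  110100(✓)  110110(✓)  110111(✓)  111000(✓)  111011(✓)
size-2^1 implicants → -00010(✓)  -01010(✓)  -10011  -10100  0-0011  0-1010  00-000(✓)  00-010(✓)  00-111  000-11  0000-0(✓)  00001-  001-00(✓)  001-10(✓)  0010-0(✓)  0011-0(✓)  00111-  0100-1  1-0010(✓)  1-0110(✓)  10-010(✓)  100-10(✓)  11-000  11-011  110-00(✓)  110-10(✓)  110-11(✓)  1100-0(✓)  11001-(✓)  1101-0(✓)  11011-(✓)
size-2^2 implicants → -0-010  00-0-0  001--0  1-0-10  110--0  110-1-
Unchecked terms (primes): -0-010, -10011, -10100, 0-0011, 0-1010, 00-0-0, 00-111, 000-11, 00001-, 001--0, 00111-, 0100-1, 011101, 1-0-10, 100001, 11-000, 11-011, 110--0, 110-1-
Minterm coverage:
  m0 ⊆ 00-0-0 [E]
  m2 ⊆ -0-010,00-0-0,00001-
  m3 ⊆ 0-0011,000-11,00001-
  m7 ⊆ 00-111,000-11
  m8 ⊆ 00-0-0,001--0
  m10 ⊆ -0-010,0-1010,00-0-0,001--0
  m12 ⊆ 001--0 [E]
  m14 ⊆ 001--0,00111-
  m19 ⊆ -10011,0-0011,0100-1
  m20 ⊆ -10100 [E]
  m26 ⊆ 0-1010 [E]
  m33 ⊆ 100001 [E]
  m34 ⊆ -0-010,1-0-10
  m38 ⊆ 1-0-10 [E]
  m42 ⊆ -0-010 [E]
  m48 ⊆ 11-000,110--0
  m51 ⊆ -10011,11-011,110-1-
  m52 ⊆ -10100,110--0
  m54 ⊆ 1-0-10,110--0,110-1-
  m55 ⊆ 110-1- [E]
  m56 ⊆ 11-000 [E]
  m59 ⊆ 11-011 [E]
E = {-0-010, -10100, 0-1010, 00-0-0, 001--0, 1-0-10, 100001, 11-000, 11-011, 110-1-}

10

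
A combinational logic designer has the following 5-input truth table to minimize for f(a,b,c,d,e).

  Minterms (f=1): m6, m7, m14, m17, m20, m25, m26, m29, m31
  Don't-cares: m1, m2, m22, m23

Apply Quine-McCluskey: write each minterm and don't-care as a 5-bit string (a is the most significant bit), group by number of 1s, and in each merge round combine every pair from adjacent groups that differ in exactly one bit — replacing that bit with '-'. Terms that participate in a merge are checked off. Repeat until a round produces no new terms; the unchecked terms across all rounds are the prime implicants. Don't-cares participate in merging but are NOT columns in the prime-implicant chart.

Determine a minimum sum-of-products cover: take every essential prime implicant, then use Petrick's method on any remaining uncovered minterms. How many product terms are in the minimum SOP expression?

Round 0: 00001✓ 00010✓ 00110✓ 00111✓ 01110✓ 10001✓ 10100✓ 10110✓ 10111✓ 11001✓ 11010 11101✓ 11111✓
Round 1: -0001 -0110✓ -0111✓ 0-110 00-10 0011-✓ 1-001 1-111 101-0 1011-✓ 11-01 111-1
Round 2: -011-
PIs = {-0001, -011-, 0-110, 00-10, 1-001, 1-111, 101-0, 11-01, 11010, 111-1}
Coverage chart:
  m6: -011-,0-110,00-10
  m7: -011- ←essential
  m14: 0-110 ←essential
  m17: -0001,1-001
  m20: 101-0 ←essential
  m25: 1-001,11-01
  m26: 11010 ←essential
  m29: 11-01,111-1
  m31: 1-111,111-1
Essential: -011-, 0-110, 101-0, 11010
Petrick residual → 1-001, 111-1
Min cover (6 terms): b'cd + a'cde' + ac'd'e + ab'ce' + abc'de' + abce

6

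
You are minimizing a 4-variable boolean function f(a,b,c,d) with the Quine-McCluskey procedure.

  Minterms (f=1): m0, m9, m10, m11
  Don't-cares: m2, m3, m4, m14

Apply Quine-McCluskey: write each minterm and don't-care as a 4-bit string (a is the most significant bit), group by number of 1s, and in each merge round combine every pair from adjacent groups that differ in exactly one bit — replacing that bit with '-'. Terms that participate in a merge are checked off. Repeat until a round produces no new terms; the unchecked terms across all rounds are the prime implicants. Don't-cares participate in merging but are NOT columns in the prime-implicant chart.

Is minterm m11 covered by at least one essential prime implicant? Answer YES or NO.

size-2^0 implicants → 0000(✓)  0010(✓)  0011(✓)  0100(✓)  1001(✓)  1010(✓)  1011(✓)  1110(✓)
size-2^1 implicants → -010(✓)  -011(✓)  0-00  00-0  001-(✓)  1-10  10-1  101-(✓)
size-2^2 implicants → -01-
Unchecked terms (primes): -01-, 0-00, 00-0, 1-10, 10-1
Minterm coverage:
  m0 ⊆ 0-00,00-0
  m9 ⊆ 10-1 [E]
  m10 ⊆ -01-,1-10
  m11 ⊆ -01-,10-1
E = {10-1}

YES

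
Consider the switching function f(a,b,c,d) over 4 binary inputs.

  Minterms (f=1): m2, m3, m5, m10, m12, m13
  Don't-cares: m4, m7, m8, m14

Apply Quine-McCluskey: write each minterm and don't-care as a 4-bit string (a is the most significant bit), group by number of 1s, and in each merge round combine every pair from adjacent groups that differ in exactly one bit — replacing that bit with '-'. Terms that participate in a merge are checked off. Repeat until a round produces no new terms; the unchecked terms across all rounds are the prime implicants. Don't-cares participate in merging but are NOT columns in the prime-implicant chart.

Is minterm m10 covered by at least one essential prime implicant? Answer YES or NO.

NO

Round 0: 0010✓ 0011✓ 0100✓ 0101✓ 0111✓ 1000✓ 1010✓ 1100✓ 1101✓ 1110✓
Round 1: -010 -100✓ -101✓ 0-11 001- 01-1 010-✓ 1-00✓ 1-10✓ 10-0✓ 11-0✓ 110-✓
Round 2: -10- 1--0
PIs = {-010, -10-, 0-11, 001-, 01-1, 1--0}
Coverage chart:
  m2: -010,001-
  m3: 0-11,001-
  m5: -10-,01-1
  m10: -010,1--0
  m12: -10-,1--0
  m13: -10- ←essential
Essential: -10-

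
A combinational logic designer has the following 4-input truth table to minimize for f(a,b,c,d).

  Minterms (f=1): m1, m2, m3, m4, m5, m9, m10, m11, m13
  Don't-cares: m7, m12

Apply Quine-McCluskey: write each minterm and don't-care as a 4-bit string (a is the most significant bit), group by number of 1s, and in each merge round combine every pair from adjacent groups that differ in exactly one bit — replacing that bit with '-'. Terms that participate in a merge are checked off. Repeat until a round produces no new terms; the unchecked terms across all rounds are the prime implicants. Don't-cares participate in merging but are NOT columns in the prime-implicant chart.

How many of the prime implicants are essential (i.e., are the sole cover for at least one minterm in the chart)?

Round 0: 0001✓ 0010✓ 0011✓ 0100✓ 0101✓ 0111✓ 1001✓ 1010✓ 1011✓ 1100✓ 1101✓
Round 1: -001✓ -010✓ -011✓ -100✓ -101✓ 0-01✓ 0-11✓ 00-1✓ 001-✓ 01-1✓ 010-✓ 1-01✓ 10-1✓ 101-✓ 110-✓
Round 2: --01 -0-1 -01- -10- 0--1
PIs = {--01, -0-1, -01-, -10-, 0--1}
Coverage chart:
  m1: --01,-0-1,0--1
  m2: -01- ←essential
  m3: -0-1,-01-,0--1
  m4: -10- ←essential
  m5: --01,-10-,0--1
  m9: --01,-0-1
  m10: -01- ←essential
  m11: -0-1,-01-
  m13: --01,-10-
Essential: -01-, -10-

2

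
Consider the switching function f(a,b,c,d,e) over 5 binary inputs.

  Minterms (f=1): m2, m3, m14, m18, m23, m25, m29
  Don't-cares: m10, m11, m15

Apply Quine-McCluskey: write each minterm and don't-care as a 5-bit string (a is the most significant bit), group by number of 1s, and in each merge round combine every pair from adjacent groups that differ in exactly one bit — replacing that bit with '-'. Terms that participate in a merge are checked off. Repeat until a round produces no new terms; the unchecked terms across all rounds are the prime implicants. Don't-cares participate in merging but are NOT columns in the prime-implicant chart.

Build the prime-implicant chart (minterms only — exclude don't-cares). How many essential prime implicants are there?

5

[col 0] 00010*, 00011*, 01010*, 01011*, 01110*, 01111*, 10010*, 10111, 11001*, 11101*
[col 1] -0010, 0-010*, 0-011*, 0001-*, 01-10*, 01-11*, 0101-*, 0111-*, 11-01
[col 2] 0-01-, 01-1-
Prime implicants: -0010, 0-01-, 01-1-, 10111, 11-01
PI chart (minterm → PIs covering it):
  2 | -0010,0-01-
  3 | 0-01-  (sole → essential)
  14 | 01-1-  (sole → essential)
  18 | -0010  (sole → essential)
  23 | 10111  (sole → essential)
  25 | 11-01  (sole → essential)
  29 | 11-01  (sole → essential)
Essential prime implicants: -0010, 0-01-, 01-1-, 10111, 11-01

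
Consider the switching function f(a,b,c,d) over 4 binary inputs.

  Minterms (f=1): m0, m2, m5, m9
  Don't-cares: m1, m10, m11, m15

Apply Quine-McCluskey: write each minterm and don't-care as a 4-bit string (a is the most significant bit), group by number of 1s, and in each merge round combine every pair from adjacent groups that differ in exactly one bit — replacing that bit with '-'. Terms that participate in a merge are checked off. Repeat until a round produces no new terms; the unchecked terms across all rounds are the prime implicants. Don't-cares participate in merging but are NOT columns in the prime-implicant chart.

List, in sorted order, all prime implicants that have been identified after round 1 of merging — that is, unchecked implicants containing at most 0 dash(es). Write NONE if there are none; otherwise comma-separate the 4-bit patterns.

NONE

size-2^0 implicants → 0000(✓)  0001(✓)  0010(✓)  0101(✓)  1001(✓)  1010(✓)  1011(✓)  1111(✓)
size-2^1 implicants → -001  -010  0-01  00-0  000-  1-11  10-1  101-
Unchecked terms (primes): -001, -010, 0-01, 00-0, 000-, 1-11, 10-1, 101-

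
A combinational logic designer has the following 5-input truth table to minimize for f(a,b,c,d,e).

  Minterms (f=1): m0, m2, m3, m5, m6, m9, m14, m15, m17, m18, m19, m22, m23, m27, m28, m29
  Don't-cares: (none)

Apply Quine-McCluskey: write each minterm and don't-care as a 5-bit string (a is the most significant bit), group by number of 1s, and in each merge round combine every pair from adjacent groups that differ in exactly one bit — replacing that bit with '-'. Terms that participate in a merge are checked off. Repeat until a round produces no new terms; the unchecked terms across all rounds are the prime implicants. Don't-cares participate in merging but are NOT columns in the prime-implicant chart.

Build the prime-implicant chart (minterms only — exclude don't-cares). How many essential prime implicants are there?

9

Round 0: 00000✓ 00010✓ 00011✓ 00101 00110✓ 01001 01110✓ 01111✓ 10001✓ 10010✓ 10011✓ 10110✓ 10111✓ 11011✓ 11100✓ 11101✓
Round 1: -0010✓ -0011✓ -0110✓ 0-110 00-10✓ 000-0 0001-✓ 0111- 1-011 10-10✓ 10-11✓ 100-1 1001-✓ 1011-✓ 1110-
Round 2: -0-10 -001- 10-1-
PIs = {-0-10, -001-, 0-110, 000-0, 00101, 01001, 0111-, 1-011, 10-1-, 100-1, 1110-}
Coverage chart:
  m0: 000-0 ←essential
  m2: -0-10,-001-,000-0
  m3: -001- ←essential
  m5: 00101 ←essential
  m6: -0-10,0-110
  m9: 01001 ←essential
  m14: 0-110,0111-
  m15: 0111- ←essential
  m17: 100-1 ←essential
  m18: -0-10,-001-,10-1-
  m19: -001-,1-011,10-1-,100-1
  m22: -0-10,10-1-
  m23: 10-1- ←essential
  m27: 1-011 ←essential
  m28: 1110- ←essential
  m29: 1110- ←essential
Essential: -001-, 000-0, 00101, 01001, 0111-, 1-011, 10-1-, 100-1, 1110-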